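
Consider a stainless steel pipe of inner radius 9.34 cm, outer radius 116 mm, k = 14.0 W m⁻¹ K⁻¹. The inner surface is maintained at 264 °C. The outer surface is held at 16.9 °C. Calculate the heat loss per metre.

Q' = 2πk·ΔT/ln(r₂/r₁) = 2π × 14.0 × 247.1 / ln(0.116/0.0934) = 1.00×10^5 W/m

Q' = 100 kW/m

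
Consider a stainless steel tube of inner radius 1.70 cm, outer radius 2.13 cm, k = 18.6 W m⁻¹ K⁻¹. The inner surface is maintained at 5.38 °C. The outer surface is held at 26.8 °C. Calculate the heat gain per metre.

Q' = 2πk·ΔT/ln(r₂/r₁) = 2π × 18.6 × 21.42 / ln(0.0213/0.0170) = 11100 W/m

Q' = 11.1 kW/m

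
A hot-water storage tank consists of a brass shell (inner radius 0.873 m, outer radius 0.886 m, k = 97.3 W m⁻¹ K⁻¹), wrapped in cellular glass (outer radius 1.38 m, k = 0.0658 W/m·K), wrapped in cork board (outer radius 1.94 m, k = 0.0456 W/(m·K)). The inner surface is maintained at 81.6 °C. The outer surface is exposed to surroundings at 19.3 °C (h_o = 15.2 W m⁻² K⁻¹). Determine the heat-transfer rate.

Series thermal resistances, inner to outer:
  R_brass = (1/0.873 − 1/0.886)/(4πk) = 0.01681/(4π·97.3) = 1.375×10^-5 K/W
  R_cellular glass = (1/0.886 − 1/1.38)/(4πk) = 0.4040/(4π·0.0658) = 0.4886 K/W
  R_cork board = (1/1.38 − 1/1.94)/(4πk) = 0.2092/(4π·0.0456) = 0.3650 K/W
  R_conv,out = 1/(4πr²h) = 1/(4π·1.94²·15.2) = 0.001391 K/W
ΣR = 1.375×10^-5 + 0.4886 + 0.3650 + 0.001391 = 0.8550 K/W
Q = ΔT/ΣR = (81.6 °C − 19.3 °C)/0.8550 = 72.9 W

Q = 72.9 W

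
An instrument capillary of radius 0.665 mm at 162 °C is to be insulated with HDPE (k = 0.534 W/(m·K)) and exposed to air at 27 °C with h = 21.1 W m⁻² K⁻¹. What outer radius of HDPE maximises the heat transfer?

r_cr = 2.53 cm

For a cylinder, r_cr = k_ins/h = 0.534/21.1 = 0.0253 m = 2.53 cm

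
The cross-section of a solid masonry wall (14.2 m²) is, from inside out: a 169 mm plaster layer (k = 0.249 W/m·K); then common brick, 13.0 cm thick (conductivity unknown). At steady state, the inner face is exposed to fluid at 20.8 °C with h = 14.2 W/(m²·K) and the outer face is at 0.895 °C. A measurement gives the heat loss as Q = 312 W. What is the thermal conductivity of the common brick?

ΣR = ΔT/Q = |20.8 − 0.895|/312 = 0.06380 K/W
Known resistances:
  R_conv,in = 1/(hA) = 1/(14.2·14.2) = 0.004959 K/W
  R_plaster = L/(kA) = 0.169/(0.249·14.2) = 0.04780 K/W
R_common brick = ΣR − ΣR_known = 0.06380 − 0.05276 = 0.01104 K/W
L/(kA) = 0.01104 ⇒ k = 0.130/(0.01104·14.2) = 0.829 W/m·K

k = 0.829 W/m·K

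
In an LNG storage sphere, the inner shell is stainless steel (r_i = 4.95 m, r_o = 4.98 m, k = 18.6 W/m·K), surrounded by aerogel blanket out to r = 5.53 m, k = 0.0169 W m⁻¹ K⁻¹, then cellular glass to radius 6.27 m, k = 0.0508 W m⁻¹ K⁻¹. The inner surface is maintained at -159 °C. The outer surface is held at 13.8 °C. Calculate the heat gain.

Resistance network (inner→outer):
  R_stainless steel = (1/4.95 − 1/4.98)/(4πk) = 0.001217/(4π·18.6) = 5.207×10^-6 K/W
  R_aerogel blanket = (1/4.98 − 1/5.53)/(4πk) = 0.01997/(4π·0.0169) = 0.09404 K/W
  R_cellular glass = (1/5.53 − 1/6.27)/(4πk) = 0.02134/(4π·0.0508) = 0.03343 K/W
ΣR = 5.207×10^-6 + 0.09404 + 0.03343 = 0.1275 K/W
Q = ΔT/ΣR = (-159 °C − 13.8 °C)/0.1275 = -1360 W
(Negative Q ⇒ heat flows inward; heat gain = 1360 W.)

Q = 1360 W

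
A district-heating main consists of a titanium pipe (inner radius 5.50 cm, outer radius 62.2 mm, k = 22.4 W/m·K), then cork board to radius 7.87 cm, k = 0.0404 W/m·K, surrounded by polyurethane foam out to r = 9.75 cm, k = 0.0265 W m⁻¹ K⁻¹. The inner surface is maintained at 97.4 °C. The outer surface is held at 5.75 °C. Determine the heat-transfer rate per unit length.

Q' = 41.4 W/m

Series thermal resistances, inner to outer:
  R'_titanium = ln(0.0622/0.0550)/(2πk) = 0.1230/(2π·22.4) = 8.741×10^-4 m·K/W
  R'_cork board = ln(0.0787/0.0622)/(2πk) = 0.2353/(2π·0.0404) = 0.9269 m·K/W
  R'_polyurethane foam = ln(0.0975/0.0787)/(2πk) = 0.2142/(2π·0.0265) = 1.287 m·K/W
ΣR = 8.741×10^-4 + 0.9269 + 1.287 = 2.215 m·K/W
Q' = ΔT/ΣR = (97.4 °C − 5.75 °C)/2.215 = 41.4 W/m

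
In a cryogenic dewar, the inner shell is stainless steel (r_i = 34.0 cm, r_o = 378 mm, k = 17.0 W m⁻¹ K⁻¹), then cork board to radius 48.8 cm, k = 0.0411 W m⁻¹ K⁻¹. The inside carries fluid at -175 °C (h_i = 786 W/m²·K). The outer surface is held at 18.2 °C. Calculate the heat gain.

Series thermal resistances, inner to outer:
  R_conv,in = 1/(4πr²h) = 1/(4π·0.340²·786) = 8.758×10^-4 K/W
  R_stainless steel = (1/0.340 − 1/0.378)/(4πk) = 0.2957/(4π·17.0) = 0.001384 K/W
  R_cork board = (1/0.378 − 1/0.488)/(4πk) = 0.5963/(4π·0.0411) = 1.155 K/W
ΣR = 8.758×10^-4 + 0.001384 + 1.155 = 1.157 K/W
Q = ΔT/ΣR = (-175 °C − 18.2 °C)/1.157 = -167 W
(Negative Q ⇒ heat flows inward; heat gain = 167 W.)

Q = 167 W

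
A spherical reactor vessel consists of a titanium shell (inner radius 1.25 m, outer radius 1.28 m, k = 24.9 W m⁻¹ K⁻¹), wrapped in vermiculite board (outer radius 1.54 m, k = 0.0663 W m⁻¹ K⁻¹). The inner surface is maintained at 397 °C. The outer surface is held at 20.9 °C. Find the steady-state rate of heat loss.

Q = 2370 W

Resistance network (inner→outer):
  R_titanium = (1/1.25 − 1/1.28)/(4πk) = 0.01875/(4π·24.9) = 5.992×10^-5 K/W
  R_vermiculite board = (1/1.28 − 1/1.54)/(4πk) = 0.1319/(4π·0.0663) = 0.1583 K/W
ΣR = 5.992×10^-5 + 0.1583 = 0.1584 K/W
Q = ΔT/ΣR = (397 °C − 20.9 °C)/0.1584 = 2370 W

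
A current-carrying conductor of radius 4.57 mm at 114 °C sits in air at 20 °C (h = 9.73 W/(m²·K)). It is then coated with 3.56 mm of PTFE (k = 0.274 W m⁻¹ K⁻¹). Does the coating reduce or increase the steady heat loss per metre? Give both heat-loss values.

Critical radius for a cylinder: r_cr = k/h = 0.0282 m = 2.82 cm.
Outer radius after coating: r₂ = 0.00457 + 0.00356 = 0.00813 m.
Since r₁ < r_cr and r₂ ≤ r_cr, the coating moves toward the maximum at r_cr — heat loss rises.
Bare: R = 1/(2πr₁h) = 3.579 m·K/W; Q = 94/3.579 = 26.3 W/m.
Coated: R = R_cond + R_conv = 2.347 m·K/W; Q = 94/2.347 = 40.1 W/m.

increases: 26.3 → 40.1 W/m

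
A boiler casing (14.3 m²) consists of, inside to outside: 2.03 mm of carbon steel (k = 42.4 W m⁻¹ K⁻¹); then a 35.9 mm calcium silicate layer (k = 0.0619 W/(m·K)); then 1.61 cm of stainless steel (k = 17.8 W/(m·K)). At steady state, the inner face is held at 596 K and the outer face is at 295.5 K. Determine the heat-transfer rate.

Q = 7400 W

Treat each layer as a resistance in series:
  R_carbon steel = L/(kA) = 0.00203/(42.4·14.3) = 3.348×10^-6 K/W
  R_calcium silicate = L/(kA) = 0.0359/(0.0619·14.3) = 0.04056 K/W
  R_stainless steel = L/(kA) = 0.0161/(17.8·14.3) = 6.325×10^-5 K/W
ΣR = 3.348×10^-6 + 0.04056 + 6.325×10^-5 = 0.04063 K/W
Q = ΔT/ΣR = (596 K − 295.5 K)/0.04063 = 7400 W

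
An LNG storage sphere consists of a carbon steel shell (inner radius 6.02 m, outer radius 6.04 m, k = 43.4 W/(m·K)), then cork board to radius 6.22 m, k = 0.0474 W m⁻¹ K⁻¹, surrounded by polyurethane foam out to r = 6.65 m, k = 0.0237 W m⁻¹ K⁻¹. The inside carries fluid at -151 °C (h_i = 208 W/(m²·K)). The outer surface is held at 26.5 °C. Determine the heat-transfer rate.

Treat each layer as a resistance in series:
  R_conv,in = 1/(4πr²h) = 1/(4π·6.02²·208) = 1.056×10^-5 K/W
  R_carbon steel = (1/6.02 − 1/6.04)/(4πk) = 5.500×10^-4/(4π·43.4) = 1.009×10^-6 K/W
  R_cork board = (1/6.04 − 1/6.22)/(4πk) = 0.004791/(4π·0.0474) = 0.008044 K/W
  R_polyurethane foam = (1/6.22 − 1/6.65)/(4πk) = 0.01040/(4π·0.0237) = 0.03491 K/W
ΣR = 1.056×10^-5 + 1.009×10^-6 + 0.008044 + 0.03491 = 0.04297 K/W
Q = ΔT/ΣR = (-151 °C − 26.5 °C)/0.04297 = -4130 W
(Negative Q ⇒ heat flows inward; heat gain = 4130 W.)

Q = 4.13 kW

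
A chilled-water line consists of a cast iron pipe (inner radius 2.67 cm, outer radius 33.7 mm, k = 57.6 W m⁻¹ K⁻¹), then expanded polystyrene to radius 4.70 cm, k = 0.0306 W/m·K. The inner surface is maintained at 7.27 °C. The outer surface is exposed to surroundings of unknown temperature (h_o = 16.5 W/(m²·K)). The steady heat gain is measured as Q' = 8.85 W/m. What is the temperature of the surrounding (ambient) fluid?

T_out = 24.4 °C

Sum the resistances:
  R'_cast iron = ln(0.0337/0.0267)/(2πk) = 0.2328/(2π·57.6) = 6.433×10^-4 m·K/W
  R'_expanded polystyrene = ln(0.0470/0.0337)/(2πk) = 0.3326/(2π·0.0306) = 1.730 m·K/W
  R'_conv,out = 1/(2πr h) = 1/(2π·0.0470·16.5) = 0.2052 m·K/W
ΣR = 1.936 m·K/W
ΔT = Q'·ΣR = 8.85 × 1.936 = 17.13 K
Heat flows inward, so T_out = T_in + ΔT = 7.27 + 17.13 = 24.4 °C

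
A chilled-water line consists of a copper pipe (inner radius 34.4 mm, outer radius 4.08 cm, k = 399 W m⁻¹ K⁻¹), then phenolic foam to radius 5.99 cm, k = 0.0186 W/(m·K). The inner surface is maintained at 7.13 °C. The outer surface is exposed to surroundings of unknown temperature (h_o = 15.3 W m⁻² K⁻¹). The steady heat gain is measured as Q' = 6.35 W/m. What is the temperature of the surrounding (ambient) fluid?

Sum the resistances:
  R'_copper = ln(0.0408/0.0344)/(2πk) = 0.1706/(2π·399) = 6.806×10^-5 m·K/W
  R'_phenolic foam = ln(0.0599/0.0408)/(2πk) = 0.3840/(2π·0.0186) = 3.286 m·K/W
  R'_conv,out = 1/(2πr h) = 1/(2π·0.0599·15.3) = 0.1737 m·K/W
ΣR = 3.459 m·K/W
ΔT = Q'·ΣR = 6.35 × 3.459 = 21.96 K
Heat flows inward, so T_out = T_in + ΔT = 7.13 + 21.96 = 29.1 °C

T_out = 29.1 °C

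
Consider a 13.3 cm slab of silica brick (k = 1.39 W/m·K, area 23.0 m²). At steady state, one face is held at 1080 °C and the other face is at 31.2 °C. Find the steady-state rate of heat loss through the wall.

Q = 2.52×10^5 W

Q = kA·ΔT/L = 1.39 × 23.0 × |1080 °C − 31.2 °C| / 0.133 = 2.52×10^5 W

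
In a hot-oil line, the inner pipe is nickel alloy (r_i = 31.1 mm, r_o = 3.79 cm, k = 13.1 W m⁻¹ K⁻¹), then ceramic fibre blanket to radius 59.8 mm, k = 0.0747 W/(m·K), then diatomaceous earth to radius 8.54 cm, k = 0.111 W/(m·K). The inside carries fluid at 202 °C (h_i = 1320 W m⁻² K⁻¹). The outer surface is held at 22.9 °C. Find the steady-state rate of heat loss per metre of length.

Treat each layer as a resistance in series:
  R'_conv,in = 1/(2πr h) = 1/(2π·0.0311·1320) = 0.003877 m·K/W
  R'_nickel alloy = ln(0.0379/0.0311)/(2πk) = 0.1977/(2π·13.1) = 0.002402 m·K/W
  R'_ceramic fibre blanket = ln(0.0598/0.0379)/(2πk) = 0.4561/(2π·0.0747) = 0.9717 m·K/W
  R'_diatomaceous earth = ln(0.0854/0.0598)/(2πk) = 0.3563/(2π·0.111) = 0.5109 m·K/W
ΣR = 0.003877 + 0.002402 + 0.9717 + 0.5109 = 1.489 m·K/W
Q' = ΔT/ΣR = (202 °C − 22.9 °C)/1.489 = 120 W/m

Q' = 120 W/m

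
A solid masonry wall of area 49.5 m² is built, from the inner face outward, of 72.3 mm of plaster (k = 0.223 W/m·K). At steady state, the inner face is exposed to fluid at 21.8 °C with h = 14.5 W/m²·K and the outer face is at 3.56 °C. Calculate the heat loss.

Q = 2300 W

Resistance network (inner→outer):
  R_conv,in = 1/(hA) = 1/(14.5·49.5) = 0.001393 K/W
  R_plaster = L/(kA) = 0.0723/(0.223·49.5) = 0.006550 K/W
ΣR = 0.001393 + 0.006550 = 0.007943 K/W
Q = ΔT/ΣR = (21.8 °C − 3.56 °C)/0.007943 = 2300 W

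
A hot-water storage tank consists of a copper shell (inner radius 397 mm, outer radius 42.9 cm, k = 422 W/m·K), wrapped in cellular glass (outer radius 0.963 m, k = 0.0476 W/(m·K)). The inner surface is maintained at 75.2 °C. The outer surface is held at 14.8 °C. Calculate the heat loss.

Resistance network (inner→outer):
  R_copper = (1/0.397 − 1/0.429)/(4πk) = 0.1879/(4π·422) = 3.543×10^-5 K/W
  R_cellular glass = (1/0.429 − 1/0.963)/(4πk) = 1.293/(4π·0.0476) = 2.161 K/W
ΣR = 3.543×10^-5 + 2.161 = 2.161 K/W
Q = ΔT/ΣR = (75.2 °C − 14.8 °C)/2.161 = 28.0 W

Q = 28.0 W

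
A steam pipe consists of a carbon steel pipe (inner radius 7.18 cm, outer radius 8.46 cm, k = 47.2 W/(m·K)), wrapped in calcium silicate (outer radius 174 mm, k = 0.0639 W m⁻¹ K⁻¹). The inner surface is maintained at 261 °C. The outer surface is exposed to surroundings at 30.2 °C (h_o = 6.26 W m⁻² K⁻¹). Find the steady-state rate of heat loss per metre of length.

Resistance network (inner→outer):
  R'_carbon steel = ln(0.0846/0.0718)/(2πk) = 0.1640/(2π·47.2) = 5.532×10^-4 m·K/W
  R'_calcium silicate = ln(0.174/0.0846)/(2πk) = 0.7211/(2π·0.0639) = 1.796 m·K/W
  R'_conv,out = 1/(2πr h) = 1/(2π·0.174·6.26) = 0.1461 m·K/W
ΣR = 5.532×10^-4 + 1.796 + 0.1461 = 1.943 m·K/W
Q' = ΔT/ΣR = (261 °C − 30.2 °C)/1.943 = 119 W/m

Q' = 119 W/m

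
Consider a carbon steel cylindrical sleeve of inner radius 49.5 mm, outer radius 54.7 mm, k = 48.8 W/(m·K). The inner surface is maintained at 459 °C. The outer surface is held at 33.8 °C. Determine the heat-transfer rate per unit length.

Q' = 2πk·ΔT/ln(r₂/r₁) = 2π × 48.8 × 425.2 / ln(0.0547/0.0495) = 1.31×10^6 W/m

Q' = 1310 kW/m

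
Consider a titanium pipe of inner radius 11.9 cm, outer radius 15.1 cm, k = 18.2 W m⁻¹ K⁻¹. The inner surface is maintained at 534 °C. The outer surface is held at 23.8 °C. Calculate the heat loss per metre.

Q' = 245 kW/m

Q' = 2πk·ΔT/ln(r₂/r₁) = 2π × 18.2 × 510.2 / ln(0.151/0.119) = 2.45×10^5 W/m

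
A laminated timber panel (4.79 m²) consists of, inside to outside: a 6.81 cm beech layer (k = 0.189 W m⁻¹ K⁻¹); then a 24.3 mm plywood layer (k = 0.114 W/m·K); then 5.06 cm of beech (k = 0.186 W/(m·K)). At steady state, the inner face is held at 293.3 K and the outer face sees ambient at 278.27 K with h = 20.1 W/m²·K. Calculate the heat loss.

Q = 80.4 W

Resistance network (inner→outer):
  R_beech = L/(kA) = 0.0681/(0.189·4.79) = 0.07522 K/W
  R_plywood = L/(kA) = 0.0243/(0.114·4.79) = 0.04450 K/W
  R_beech = L/(kA) = 0.0506/(0.186·4.79) = 0.05679 K/W
  R_conv,out = 1/(hA) = 1/(20.1·4.79) = 0.01039 K/W
ΣR = 0.07522 + 0.04450 + 0.05679 + 0.01039 = 0.1869 K/W
Q = ΔT/ΣR = (293.3 K − 278.27 K)/0.1869 = 80.4 W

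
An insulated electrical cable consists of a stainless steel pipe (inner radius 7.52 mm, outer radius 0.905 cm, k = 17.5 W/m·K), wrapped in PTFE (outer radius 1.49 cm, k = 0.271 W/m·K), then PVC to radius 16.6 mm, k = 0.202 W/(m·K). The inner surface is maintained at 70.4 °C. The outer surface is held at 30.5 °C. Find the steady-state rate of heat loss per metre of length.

Series thermal resistances, inner to outer:
  R'_stainless steel = ln(0.00905/0.00752)/(2πk) = 0.1852/(2π·17.5) = 0.001684 m·K/W
  R'_PTFE = ln(0.0149/0.00905)/(2πk) = 0.4986/(2π·0.271) = 0.2928 m·K/W
  R'_PVC = ln(0.0166/0.0149)/(2πk) = 0.1080/(2π·0.202) = 0.08513 m·K/W
ΣR = 0.001684 + 0.2928 + 0.08513 = 0.3796 m·K/W
Q' = ΔT/ΣR = (70.4 °C − 30.5 °C)/0.3796 = 105 W/m

Q' = 105 W/m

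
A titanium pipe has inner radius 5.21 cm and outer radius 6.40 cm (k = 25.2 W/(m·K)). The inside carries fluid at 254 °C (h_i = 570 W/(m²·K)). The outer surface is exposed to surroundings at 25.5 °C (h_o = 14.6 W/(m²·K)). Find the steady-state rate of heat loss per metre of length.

Resistance network (inner→outer):
  R'_conv,in = 1/(2πr h) = 1/(2π·0.0521·570) = 0.005359 m·K/W
  R'_titanium = ln(0.0640/0.0521)/(2πk) = 0.2057/(2π·25.2) = 0.001299 m·K/W
  R'_conv,out = 1/(2πr h) = 1/(2π·0.0640·14.6) = 0.1703 m·K/W
ΣR = 0.005359 + 0.001299 + 0.1703 = 0.1770 m·K/W
Q' = ΔT/ΣR = (254 °C − 25.5 °C)/0.1770 = 1290 W/m

Q' = 1290 W/m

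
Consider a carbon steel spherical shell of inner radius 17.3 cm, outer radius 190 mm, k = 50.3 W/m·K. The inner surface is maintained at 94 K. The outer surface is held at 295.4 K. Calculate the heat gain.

Q = 4πk·ΔT/(1/r₁ − 1/r₂) = 4π × 50.3 × 201.4 / (1/0.173 − 1/0.190) = 2.46×10^5 W

Q = 246 kW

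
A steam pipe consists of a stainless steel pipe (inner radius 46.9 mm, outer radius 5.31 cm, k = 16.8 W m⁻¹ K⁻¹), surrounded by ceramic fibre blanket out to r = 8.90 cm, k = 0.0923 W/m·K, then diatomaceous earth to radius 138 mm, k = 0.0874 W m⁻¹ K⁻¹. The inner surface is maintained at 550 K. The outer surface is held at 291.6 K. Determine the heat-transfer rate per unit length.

Q' = 153 W/m

Series thermal resistances, inner to outer:
  R'_stainless steel = ln(0.0531/0.0469)/(2πk) = 0.1242/(2π·16.8) = 0.001176 m·K/W
  R'_ceramic fibre blanket = ln(0.0890/0.0531)/(2πk) = 0.5165/(2π·0.0923) = 0.8905 m·K/W
  R'_diatomaceous earth = ln(0.138/0.0890)/(2πk) = 0.4386/(2π·0.0874) = 0.7987 m·K/W
ΣR = 0.001176 + 0.8905 + 0.7987 = 1.690 m·K/W
Q' = ΔT/ΣR = (550 K − 291.6 K)/1.690 = 153 W/m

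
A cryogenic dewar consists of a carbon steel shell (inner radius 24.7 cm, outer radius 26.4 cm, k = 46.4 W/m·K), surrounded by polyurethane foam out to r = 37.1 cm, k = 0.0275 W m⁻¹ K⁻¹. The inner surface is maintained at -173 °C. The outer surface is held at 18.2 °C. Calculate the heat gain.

Resistance network (inner→outer):
  R_carbon steel = (1/0.247 − 1/0.264)/(4πk) = 0.2607/(4π·46.4) = 4.471×10^-4 K/W
  R_polyurethane foam = (1/0.264 − 1/0.371)/(4πk) = 1.092/(4π·0.0275) = 3.161 K/W
ΣR = 4.471×10^-4 + 3.161 = 3.161 K/W
Q = ΔT/ΣR = (-173 °C − 18.2 °C)/3.161 = -60.5 W
(Negative Q ⇒ heat flows inward; heat gain = 60.5 W.)

Q = 60.5 W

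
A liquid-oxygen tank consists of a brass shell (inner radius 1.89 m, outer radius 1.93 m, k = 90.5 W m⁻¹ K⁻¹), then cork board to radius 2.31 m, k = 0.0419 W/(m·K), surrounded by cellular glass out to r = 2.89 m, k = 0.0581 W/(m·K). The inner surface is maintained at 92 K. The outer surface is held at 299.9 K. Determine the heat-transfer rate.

Q = 740 W

Treat each layer as a resistance in series:
  R_brass = (1/1.89 − 1/1.93)/(4πk) = 0.01097/(4π·90.5) = 9.642×10^-6 K/W
  R_cork board = (1/1.93 − 1/2.31)/(4πk) = 0.08523/(4π·0.0419) = 0.1619 K/W
  R_cellular glass = (1/2.31 − 1/2.89)/(4πk) = 0.08688/(4π·0.0581) = 0.1190 K/W
ΣR = 9.642×10^-6 + 0.1619 + 0.1190 = 0.2809 K/W
Q = ΔT/ΣR = (92 K − 299.9 K)/0.2809 = -740 W
(Negative Q ⇒ heat flows inward; heat gain = 740 W.)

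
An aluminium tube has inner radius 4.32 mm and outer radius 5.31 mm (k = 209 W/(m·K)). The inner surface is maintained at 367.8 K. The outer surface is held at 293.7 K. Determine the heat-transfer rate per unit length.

Q' = 472 kW/m

Q' = 2πk·ΔT/ln(r₂/r₁) = 2π × 209 × 74.1 / ln(0.00531/0.00432) = 4.72×10^5 W/m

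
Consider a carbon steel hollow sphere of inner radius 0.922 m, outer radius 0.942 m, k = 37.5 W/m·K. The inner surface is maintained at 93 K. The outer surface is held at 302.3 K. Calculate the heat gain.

Q = 4.28×10^6 W

Q = 4πk·ΔT/(1/r₁ − 1/r₂) = 4π × 37.5 × 209.3 / (1/0.922 − 1/0.942) = 4.28×10^6 W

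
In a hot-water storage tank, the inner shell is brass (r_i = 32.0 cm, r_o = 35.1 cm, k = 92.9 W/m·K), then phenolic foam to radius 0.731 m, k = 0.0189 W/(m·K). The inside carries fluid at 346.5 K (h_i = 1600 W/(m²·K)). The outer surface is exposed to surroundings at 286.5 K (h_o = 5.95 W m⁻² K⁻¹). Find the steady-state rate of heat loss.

Series thermal resistances, inner to outer:
  R_conv,in = 1/(4πr²h) = 1/(4π·0.320²·1600) = 4.857×10^-4 K/W
  R_brass = (1/0.320 − 1/0.351)/(4πk) = 0.2760/(4π·92.9) = 2.364×10^-4 K/W
  R_phenolic foam = (1/0.351 − 1/0.731)/(4πk) = 1.481/(4π·0.0189) = 6.236 K/W
  R_conv,out = 1/(4πr²h) = 1/(4π·0.731²·5.95) = 0.02503 K/W
ΣR = 4.857×10^-4 + 2.364×10^-4 + 6.236 + 0.02503 = 6.262 K/W
Q = ΔT/ΣR = (346.5 K − 286.5 K)/6.262 = 9.58 W

Q = 9.58 W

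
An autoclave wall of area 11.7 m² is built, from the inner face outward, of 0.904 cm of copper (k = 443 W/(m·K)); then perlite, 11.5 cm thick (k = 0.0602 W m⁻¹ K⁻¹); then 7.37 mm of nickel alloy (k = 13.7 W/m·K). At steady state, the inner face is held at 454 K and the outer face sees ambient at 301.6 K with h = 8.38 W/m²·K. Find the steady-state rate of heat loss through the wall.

Series thermal resistances, inner to outer:
  R_copper = L/(kA) = 0.00904/(443·11.7) = 1.744×10^-6 K/W
  R_perlite = L/(kA) = 0.115/(0.0602·11.7) = 0.1633 K/W
  R_nickel alloy = L/(kA) = 0.00737/(13.7·11.7) = 4.598×10^-5 K/W
  R_conv,out = 1/(hA) = 1/(8.38·11.7) = 0.01020 K/W
ΣR = 1.744×10^-6 + 0.1633 + 4.598×10^-5 + 0.01020 = 0.1735 K/W
Q = ΔT/ΣR = (454 K − 301.6 K)/0.1735 = 878 W

Q = 878 W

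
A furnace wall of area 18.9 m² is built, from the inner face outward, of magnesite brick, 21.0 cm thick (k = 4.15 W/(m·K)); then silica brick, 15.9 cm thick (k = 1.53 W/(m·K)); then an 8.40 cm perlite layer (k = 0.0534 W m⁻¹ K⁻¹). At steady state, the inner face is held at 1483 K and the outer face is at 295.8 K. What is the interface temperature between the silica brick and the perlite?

T = 1377 K

Resistance network (inner→outer):
  R_magnesite brick = L/(kA) = 0.210/(4.15·18.9) = 0.002677 K/W
  R_silica brick = L/(kA) = 0.159/(1.53·18.9) = 0.005498 K/W
  R_perlite = L/(kA) = 0.0840/(0.0534·18.9) = 0.08323 K/W
ΣR = 0.002677 + 0.005498 + 0.08323 = 0.09141 K/W
Q = ΔT/ΣR = (1483 K − 295.8 K)/0.09141 = 12990 W
From the inner boundary to the silica brick/perlite interface, ΣR_partial = 0.008175 K/W.
T_interface = T_in − Q·ΣR_partial = 1483 K − (12990)(0.008175) = 1377 K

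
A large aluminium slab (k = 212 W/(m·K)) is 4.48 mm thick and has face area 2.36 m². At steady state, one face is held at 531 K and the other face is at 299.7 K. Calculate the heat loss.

Q = 2.58×10^7 W

Q = kA·ΔT/L = 212 × 2.36 × |531 K − 299.7 K| / 0.00448 = 2.58×10^7 W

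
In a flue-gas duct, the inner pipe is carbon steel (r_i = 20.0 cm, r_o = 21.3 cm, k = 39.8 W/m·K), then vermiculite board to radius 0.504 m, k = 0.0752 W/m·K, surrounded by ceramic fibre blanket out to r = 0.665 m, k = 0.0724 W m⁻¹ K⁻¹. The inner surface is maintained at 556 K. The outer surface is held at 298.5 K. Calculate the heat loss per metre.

Resistance network (inner→outer):
  R'_carbon steel = ln(0.213/0.200)/(2πk) = 0.06297/(2π·39.8) = 2.518×10^-4 m·K/W
  R'_vermiculite board = ln(0.504/0.213)/(2πk) = 0.8613/(2π·0.0752) = 1.823 m·K/W
  R'_ceramic fibre blanket = ln(0.665/0.504)/(2πk) = 0.2772/(2π·0.0724) = 0.6094 m·K/W
ΣR = 2.518×10^-4 + 1.823 + 0.6094 = 2.433 m·K/W
Q' = ΔT/ΣR = (556 K − 298.5 K)/2.433 = 106 W/m

Q' = 106 W/m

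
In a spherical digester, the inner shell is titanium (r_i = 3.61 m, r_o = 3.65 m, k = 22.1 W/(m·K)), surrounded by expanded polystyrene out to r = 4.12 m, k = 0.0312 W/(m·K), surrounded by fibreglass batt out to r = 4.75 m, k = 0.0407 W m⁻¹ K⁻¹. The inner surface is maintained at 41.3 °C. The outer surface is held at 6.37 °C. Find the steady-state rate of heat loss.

Q = 245 W

Resistance network (inner→outer):
  R_titanium = (1/3.61 − 1/3.65)/(4πk) = 0.003036/(4π·22.1) = 1.093×10^-5 K/W
  R_expanded polystyrene = (1/3.65 − 1/4.12)/(4πk) = 0.03125/(4π·0.0312) = 0.07972 K/W
  R_fibreglass batt = (1/4.12 − 1/4.75)/(4πk) = 0.03219/(4π·0.0407) = 0.06294 K/W
ΣR = 1.093×10^-5 + 0.07972 + 0.06294 = 0.1427 K/W
Q = ΔT/ΣR = (41.3 °C − 6.37 °C)/0.1427 = 245 W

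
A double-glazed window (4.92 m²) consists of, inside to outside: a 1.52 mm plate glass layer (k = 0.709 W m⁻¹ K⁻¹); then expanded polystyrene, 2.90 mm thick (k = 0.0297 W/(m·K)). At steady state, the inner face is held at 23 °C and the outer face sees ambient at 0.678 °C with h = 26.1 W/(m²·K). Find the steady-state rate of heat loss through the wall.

Q = 795 W

Resistance network (inner→outer):
  R_plate glass = L/(kA) = 0.00152/(0.709·4.92) = 4.357×10^-4 K/W
  R_expanded polystyrene = L/(kA) = 0.00290/(0.0297·4.92) = 0.01985 K/W
  R_conv,out = 1/(hA) = 1/(26.1·4.92) = 0.007787 K/W
ΣR = 4.357×10^-4 + 0.01985 + 0.007787 = 0.02807 K/W
Q = ΔT/ΣR = (23 °C − 0.678 °C)/0.02807 = 795 W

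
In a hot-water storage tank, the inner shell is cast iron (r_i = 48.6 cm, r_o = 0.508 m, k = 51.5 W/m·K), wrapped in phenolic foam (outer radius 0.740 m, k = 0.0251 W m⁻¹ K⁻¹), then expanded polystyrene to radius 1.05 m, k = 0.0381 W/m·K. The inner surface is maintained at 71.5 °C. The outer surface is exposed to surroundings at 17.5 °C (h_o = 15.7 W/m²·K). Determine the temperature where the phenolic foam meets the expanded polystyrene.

Series thermal resistances, inner to outer:
  R_cast iron = (1/0.486 − 1/0.508)/(4πk) = 0.08911/(4π·51.5) = 1.377×10^-4 K/W
  R_phenolic foam = (1/0.508 − 1/0.740)/(4πk) = 0.6172/(4π·0.0251) = 1.957 K/W
  R_expanded polystyrene = (1/0.740 − 1/1.05)/(4πk) = 0.3990/(4π·0.0381) = 0.8333 K/W
  R_conv,out = 1/(4πr²h) = 1/(4π·1.05²·15.7) = 0.004597 K/W
ΣR = 1.377×10^-4 + 1.957 + 0.8333 + 0.004597 = 2.795 K/W
Q = ΔT/ΣR = (71.5 °C − 17.5 °C)/2.795 = 19.32 W
From the inner boundary to the phenolic foam/expanded polystyrene interface, ΣR_partial = 1.957 K/W.
T_interface = T_in − Q·ΣR_partial = 71.5 °C − (19.32)(1.957) = 33.7 °C

T = 33.7 °C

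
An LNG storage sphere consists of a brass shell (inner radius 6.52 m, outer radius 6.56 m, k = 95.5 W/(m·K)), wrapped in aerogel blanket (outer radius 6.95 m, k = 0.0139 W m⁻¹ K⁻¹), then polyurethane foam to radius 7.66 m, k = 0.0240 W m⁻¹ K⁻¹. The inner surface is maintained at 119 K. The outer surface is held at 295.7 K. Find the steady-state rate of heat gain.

Q = 1900 W

Series thermal resistances, inner to outer:
  R_brass = (1/6.52 − 1/6.56)/(4πk) = 9.352×10^-4/(4π·95.5) = 7.793×10^-7 K/W
  R_aerogel blanket = (1/6.56 − 1/6.95)/(4πk) = 0.008554/(4π·0.0139) = 0.04897 K/W
  R_polyurethane foam = (1/6.95 − 1/7.66)/(4πk) = 0.01334/(4π·0.0240) = 0.04422 K/W
ΣR = 7.793×10^-7 + 0.04897 + 0.04422 = 0.09319 K/W
Q = ΔT/ΣR = (119 K − 295.7 K)/0.09319 = -1900 W
(Negative Q ⇒ heat flows inward; heat gain = 1900 W.)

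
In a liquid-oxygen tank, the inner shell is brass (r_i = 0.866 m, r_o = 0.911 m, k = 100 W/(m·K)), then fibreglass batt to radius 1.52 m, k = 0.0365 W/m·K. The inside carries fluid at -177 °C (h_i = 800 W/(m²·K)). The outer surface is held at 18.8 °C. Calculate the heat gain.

Treat each layer as a resistance in series:
  R_conv,in = 1/(4πr²h) = 1/(4π·0.866²·800) = 1.326×10^-4 K/W
  R_brass = (1/0.866 − 1/0.911)/(4πk) = 0.05704/(4π·100) = 4.539×10^-5 K/W
  R_fibreglass batt = (1/0.911 − 1/1.52)/(4πk) = 0.4398/(4π·0.0365) = 0.9589 K/W
ΣR = 1.326×10^-4 + 4.539×10^-5 + 0.9589 = 0.9591 K/W
Q = ΔT/ΣR = (-177 °C − 18.8 °C)/0.9591 = -204 W
(Negative Q ⇒ heat flows inward; heat gain = 204 W.)

Q = 204 W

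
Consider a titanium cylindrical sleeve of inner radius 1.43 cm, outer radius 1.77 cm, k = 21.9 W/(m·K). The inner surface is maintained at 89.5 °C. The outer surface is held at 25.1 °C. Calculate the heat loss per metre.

Q' = 2πk·ΔT/ln(r₂/r₁) = 2π × 21.9 × 64.4 / ln(0.0177/0.0143) = 41500 W/m

Q' = 41.5 kW/m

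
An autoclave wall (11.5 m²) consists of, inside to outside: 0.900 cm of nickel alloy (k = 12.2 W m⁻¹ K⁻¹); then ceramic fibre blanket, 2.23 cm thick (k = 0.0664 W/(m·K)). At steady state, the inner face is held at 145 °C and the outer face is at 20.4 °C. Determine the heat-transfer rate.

Resistance network (inner→outer):
  R_nickel alloy = L/(kA) = 0.00900/(12.2·11.5) = 6.415×10^-5 K/W
  R_ceramic fibre blanket = L/(kA) = 0.0223/(0.0664·11.5) = 0.02920 K/W
ΣR = 6.415×10^-5 + 0.02920 = 0.02926 K/W
Q = ΔT/ΣR = (145 °C − 20.4 °C)/0.02926 = 4260 W

Q = 4.26 kW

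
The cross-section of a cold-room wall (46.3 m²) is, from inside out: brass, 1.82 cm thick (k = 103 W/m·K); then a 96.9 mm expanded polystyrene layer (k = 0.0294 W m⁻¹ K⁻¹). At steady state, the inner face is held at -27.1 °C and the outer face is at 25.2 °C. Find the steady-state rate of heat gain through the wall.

Treat each layer as a resistance in series:
  R_brass = L/(kA) = 0.0182/(103·46.3) = 3.816×10^-6 K/W
  R_expanded polystyrene = L/(kA) = 0.0969/(0.0294·46.3) = 0.07119 K/W
ΣR = 3.816×10^-6 + 0.07119 = 0.07119 K/W
Q = ΔT/ΣR = (-27.1 °C − 25.2 °C)/0.07119 = -735 W
(Negative Q ⇒ heat flows inward; heat gain = 735 W.)

Q = 735 W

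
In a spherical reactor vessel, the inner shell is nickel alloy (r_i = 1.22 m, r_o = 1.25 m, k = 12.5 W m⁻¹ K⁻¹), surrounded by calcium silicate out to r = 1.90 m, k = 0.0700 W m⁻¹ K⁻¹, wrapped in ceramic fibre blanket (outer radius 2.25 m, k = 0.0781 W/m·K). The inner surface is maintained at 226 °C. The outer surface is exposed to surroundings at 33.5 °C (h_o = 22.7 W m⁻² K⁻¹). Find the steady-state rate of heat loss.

Series thermal resistances, inner to outer:
  R_nickel alloy = (1/1.22 − 1/1.25)/(4πk) = 0.01967/(4π·12.5) = 1.252×10^-4 K/W
  R_calcium silicate = (1/1.25 − 1/1.90)/(4πk) = 0.2737/(4π·0.0700) = 0.3111 K/W
  R_ceramic fibre blanket = (1/1.90 − 1/2.25)/(4πk) = 0.08187/(4π·0.0781) = 0.08342 K/W
  R_conv,out = 1/(4πr²h) = 1/(4π·2.25²·22.7) = 6.925×10^-4 K/W
ΣR = 1.252×10^-4 + 0.3111 + 0.08342 + 6.925×10^-4 = 0.3953 K/W
Q = ΔT/ΣR = (226 °C − 33.5 °C)/0.3953 = 487 W

Q = 487 W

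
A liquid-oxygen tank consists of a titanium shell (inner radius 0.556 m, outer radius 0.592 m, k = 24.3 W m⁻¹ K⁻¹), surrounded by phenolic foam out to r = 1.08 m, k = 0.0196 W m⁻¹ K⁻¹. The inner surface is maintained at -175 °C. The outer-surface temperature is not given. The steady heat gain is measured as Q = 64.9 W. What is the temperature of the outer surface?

T_out = 26.1 °C

Sum the resistances:
  R_titanium = (1/0.556 − 1/0.592)/(4πk) = 0.1094/(4π·24.3) = 3.582×10^-4 K/W
  R_phenolic foam = (1/0.592 − 1/1.08)/(4πk) = 0.7633/(4π·0.0196) = 3.099 K/W
ΣR = 3.099 K/W
ΔT = Q·ΣR = 64.9 × 3.099 = 201.1 K
Heat flows inward, so T_out = T_in + ΔT = -175 + 201.1 = 26.1 °C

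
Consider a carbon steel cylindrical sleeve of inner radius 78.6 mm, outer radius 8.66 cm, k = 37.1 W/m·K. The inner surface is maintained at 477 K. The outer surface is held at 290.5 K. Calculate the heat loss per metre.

Q' = 2πk·ΔT/ln(r₂/r₁) = 2π × 37.1 × 186.5 / ln(0.0866/0.0786) = 4.49×10^5 W/m

Q' = 4.49×10^5 W/m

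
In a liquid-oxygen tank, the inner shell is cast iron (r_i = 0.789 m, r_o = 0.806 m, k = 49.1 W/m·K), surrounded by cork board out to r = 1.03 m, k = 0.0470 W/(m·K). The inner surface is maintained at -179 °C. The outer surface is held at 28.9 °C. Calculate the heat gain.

Resistance network (inner→outer):
  R_cast iron = (1/0.789 − 1/0.806)/(4πk) = 0.02673/(4π·49.1) = 4.333×10^-5 K/W
  R_cork board = (1/0.806 − 1/1.03)/(4πk) = 0.2698/(4π·0.0470) = 0.4568 K/W
ΣR = 4.333×10^-5 + 0.4568 = 0.4568 K/W
Q = ΔT/ΣR = (-179 °C − 28.9 °C)/0.4568 = -455 W
(Negative Q ⇒ heat flows inward; heat gain = 455 W.)

Q = 455 W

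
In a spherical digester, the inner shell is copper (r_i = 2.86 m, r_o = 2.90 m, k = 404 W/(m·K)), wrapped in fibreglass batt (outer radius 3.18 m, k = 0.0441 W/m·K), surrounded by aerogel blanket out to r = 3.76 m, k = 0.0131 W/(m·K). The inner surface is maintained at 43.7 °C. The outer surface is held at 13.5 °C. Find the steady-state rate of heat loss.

Q = 86.4 W

Treat each layer as a resistance in series:
  R_copper = (1/2.86 − 1/2.90)/(4πk) = 0.004823/(4π·404) = 9.500×10^-7 K/W
  R_fibreglass batt = (1/2.90 − 1/3.18)/(4πk) = 0.03036/(4π·0.0441) = 0.05479 K/W
  R_aerogel blanket = (1/3.18 − 1/3.76)/(4πk) = 0.04851/(4π·0.0131) = 0.2947 K/W
ΣR = 9.500×10^-7 + 0.05479 + 0.2947 = 0.3495 K/W
Q = ΔT/ΣR = (43.7 °C − 13.5 °C)/0.3495 = 86.4 W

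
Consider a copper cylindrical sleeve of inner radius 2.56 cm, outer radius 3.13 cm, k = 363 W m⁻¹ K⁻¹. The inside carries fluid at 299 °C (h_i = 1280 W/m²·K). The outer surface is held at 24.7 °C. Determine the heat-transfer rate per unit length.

Treat each layer as a resistance in series:
  R'_conv,in = 1/(2πr h) = 1/(2π·0.0256·1280) = 0.004857 m·K/W
  R'_copper = ln(0.0313/0.0256)/(2πk) = 0.2010/(2π·363) = 8.814×10^-5 m·K/W
ΣR = 0.004857 + 8.814×10^-5 = 0.004945 m·K/W
Q' = ΔT/ΣR = (299 °C − 24.7 °C)/0.004945 = 55500 W/m

Q' = 55500 W/m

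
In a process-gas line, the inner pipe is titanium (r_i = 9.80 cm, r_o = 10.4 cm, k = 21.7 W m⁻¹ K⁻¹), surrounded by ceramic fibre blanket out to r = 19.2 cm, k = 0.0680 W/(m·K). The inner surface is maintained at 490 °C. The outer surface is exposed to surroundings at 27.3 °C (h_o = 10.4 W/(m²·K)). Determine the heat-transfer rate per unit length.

Q' = 305 W/m

Series thermal resistances, inner to outer:
  R'_titanium = ln(0.104/0.0980)/(2πk) = 0.05942/(2π·21.7) = 4.358×10^-4 m·K/W
  R'_ceramic fibre blanket = ln(0.192/0.104)/(2πk) = 0.6131/(2π·0.0680) = 1.435 m·K/W
  R'_conv,out = 1/(2πr h) = 1/(2π·0.192·10.4) = 0.07970 m·K/W
ΣR = 4.358×10^-4 + 1.435 + 0.07970 = 1.515 m·K/W
Q' = ΔT/ΣR = (490 °C − 27.3 °C)/1.515 = 305 W/m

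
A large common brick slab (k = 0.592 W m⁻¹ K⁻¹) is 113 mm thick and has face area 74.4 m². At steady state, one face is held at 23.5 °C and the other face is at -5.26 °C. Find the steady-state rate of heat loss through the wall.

Q = 11.2 kW

Q = kA·ΔT/L = 0.592 × 74.4 × |23.5 °C − -5.26 °C| / 0.113 = 11200 W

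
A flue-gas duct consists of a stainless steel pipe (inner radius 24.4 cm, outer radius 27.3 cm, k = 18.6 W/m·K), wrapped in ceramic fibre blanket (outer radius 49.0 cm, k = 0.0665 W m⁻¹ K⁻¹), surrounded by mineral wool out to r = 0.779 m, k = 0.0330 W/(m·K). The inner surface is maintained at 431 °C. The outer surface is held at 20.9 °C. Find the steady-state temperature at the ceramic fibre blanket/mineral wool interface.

T = 273 °C

Resistance network (inner→outer):
  R'_stainless steel = ln(0.273/0.244)/(2πk) = 0.1123/(2π·18.6) = 9.609×10^-4 m·K/W
  R'_ceramic fibre blanket = ln(0.490/0.273)/(2πk) = 0.5849/(2π·0.0665) = 1.400 m·K/W
  R'_mineral wool = ln(0.779/0.490)/(2πk) = 0.4636/(2π·0.0330) = 2.236 m·K/W
ΣR = 9.609×10^-4 + 1.400 + 2.236 = 3.637 m·K/W
Q' = ΔT/ΣR = (431 °C − 20.9 °C)/3.637 = 112.8 W/m
From the inner boundary to the ceramic fibre blanket/mineral wool interface, ΣR_partial = 1.401 m·K/W.
T_interface = T_in − Q'·ΣR_partial = 431 °C − (112.8)(1.401) = 273 °C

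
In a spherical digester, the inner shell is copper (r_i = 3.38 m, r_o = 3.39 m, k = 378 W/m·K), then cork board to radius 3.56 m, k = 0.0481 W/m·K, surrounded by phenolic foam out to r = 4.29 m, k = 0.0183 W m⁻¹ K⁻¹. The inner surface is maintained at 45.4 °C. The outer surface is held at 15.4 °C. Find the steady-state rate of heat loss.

Series thermal resistances, inner to outer:
  R_copper = (1/3.38 − 1/3.39)/(4πk) = 8.727×10^-4/(4π·378) = 1.837×10^-7 K/W
  R_cork board = (1/3.39 − 1/3.56)/(4πk) = 0.01409/(4π·0.0481) = 0.02330 K/W
  R_phenolic foam = (1/3.56 − 1/4.29)/(4πk) = 0.04780/(4π·0.0183) = 0.2079 K/W
ΣR = 1.837×10^-7 + 0.02330 + 0.2079 = 0.2312 K/W
Q = ΔT/ΣR = (45.4 °C − 15.4 °C)/0.2312 = 130 W

Q = 130 W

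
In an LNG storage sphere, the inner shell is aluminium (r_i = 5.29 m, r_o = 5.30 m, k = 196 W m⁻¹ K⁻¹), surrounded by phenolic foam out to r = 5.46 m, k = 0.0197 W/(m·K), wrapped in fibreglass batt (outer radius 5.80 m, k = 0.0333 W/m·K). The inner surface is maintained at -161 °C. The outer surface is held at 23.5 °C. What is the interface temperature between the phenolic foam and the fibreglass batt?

T = -75.1 °C

Series thermal resistances, inner to outer:
  R_aluminium = (1/5.29 − 1/5.30)/(4πk) = 3.567×10^-4/(4π·196) = 1.448×10^-7 K/W
  R_phenolic foam = (1/5.30 − 1/5.46)/(4πk) = 0.005529/(4π·0.0197) = 0.02233 K/W
  R_fibreglass batt = (1/5.46 − 1/5.80)/(4πk) = 0.01074/(4π·0.0333) = 0.02566 K/W
ΣR = 1.448×10^-7 + 0.02233 + 0.02566 = 0.04799 K/W
Q = ΔT/ΣR = (-161 °C − 23.5 °C)/0.04799 = -3845 W
From the inner boundary to the phenolic foam/fibreglass batt interface, ΣR_partial = 0.02233 K/W.
T_interface = T_in − Q·ΣR_partial = -161 °C − (-3845)(0.02233) = -75.1 °C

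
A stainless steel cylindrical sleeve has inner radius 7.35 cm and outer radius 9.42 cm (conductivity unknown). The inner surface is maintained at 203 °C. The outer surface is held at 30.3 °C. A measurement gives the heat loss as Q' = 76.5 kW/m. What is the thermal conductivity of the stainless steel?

k = 17.5 W/m·K

ΣR = ΔT/Q' = |203 − 30.3|/76500 = 0.002258 m·K/W
ln(r₂/r₁)/(2πk) = 0.002258 ⇒ k = 0.2481/(2π·0.002258) = 17.5 W/m·K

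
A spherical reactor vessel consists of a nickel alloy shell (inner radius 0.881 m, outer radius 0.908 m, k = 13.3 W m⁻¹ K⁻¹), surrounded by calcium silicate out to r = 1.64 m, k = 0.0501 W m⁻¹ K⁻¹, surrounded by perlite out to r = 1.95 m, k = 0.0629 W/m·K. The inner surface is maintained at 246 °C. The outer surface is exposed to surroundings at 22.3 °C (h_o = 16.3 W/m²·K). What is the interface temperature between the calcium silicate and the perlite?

Series thermal resistances, inner to outer:
  R_nickel alloy = (1/0.881 − 1/0.908)/(4πk) = 0.03375/(4π·13.3) = 2.019×10^-4 K/W
  R_calcium silicate = (1/0.908 − 1/1.64)/(4πk) = 0.4916/(4π·0.0501) = 0.7808 K/W
  R_perlite = (1/1.64 − 1/1.95)/(4πk) = 0.09694/(4π·0.0629) = 0.1226 K/W
  R_conv,out = 1/(4πr²h) = 1/(4π·1.95²·16.3) = 0.001284 K/W
ΣR = 2.019×10^-4 + 0.7808 + 0.1226 + 0.001284 = 0.9049 K/W
Q = ΔT/ΣR = (246 °C − 22.3 °C)/0.9049 = 247.2 W
From the inner boundary to the calcium silicate/perlite interface, ΣR_partial = 0.7810 K/W.
T_interface = T_in − Q·ΣR_partial = 246 °C − (247.2)(0.7810) = 52.9 °C

T = 52.9 °C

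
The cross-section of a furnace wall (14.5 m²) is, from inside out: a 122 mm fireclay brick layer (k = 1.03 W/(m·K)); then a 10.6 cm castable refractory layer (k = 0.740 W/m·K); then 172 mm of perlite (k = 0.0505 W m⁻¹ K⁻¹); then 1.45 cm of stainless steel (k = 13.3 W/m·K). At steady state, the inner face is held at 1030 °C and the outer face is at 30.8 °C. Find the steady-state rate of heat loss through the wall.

Q = 3.95 kW

Series thermal resistances, inner to outer:
  R_fireclay brick = L/(kA) = 0.122/(1.03·14.5) = 0.008169 K/W
  R_castable refractory = L/(kA) = 0.106/(0.740·14.5) = 0.009879 K/W
  R_perlite = L/(kA) = 0.172/(0.0505·14.5) = 0.2349 K/W
  R_stainless steel = L/(kA) = 0.0145/(13.3·14.5) = 7.519×10^-5 K/W
ΣR = 0.008169 + 0.009879 + 0.2349 + 7.519×10^-5 = 0.2530 K/W
Q = ΔT/ΣR = (1030 °C − 30.8 °C)/0.2530 = 3950 W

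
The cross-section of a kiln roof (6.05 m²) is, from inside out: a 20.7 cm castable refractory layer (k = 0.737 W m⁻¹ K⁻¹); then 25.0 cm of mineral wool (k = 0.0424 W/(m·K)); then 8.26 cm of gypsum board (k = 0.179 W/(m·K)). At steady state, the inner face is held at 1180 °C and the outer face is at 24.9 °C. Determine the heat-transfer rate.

Q = 1050 W

Series thermal resistances, inner to outer:
  R_castable refractory = L/(kA) = 0.207/(0.737·6.05) = 0.04642 K/W
  R_mineral wool = L/(kA) = 0.250/(0.0424·6.05) = 0.9746 K/W
  R_gypsum board = L/(kA) = 0.0826/(0.179·6.05) = 0.07627 K/W
ΣR = 0.04642 + 0.9746 + 0.07627 = 1.097 K/W
Q = ΔT/ΣR = (1180 °C − 24.9 °C)/1.097 = 1050 W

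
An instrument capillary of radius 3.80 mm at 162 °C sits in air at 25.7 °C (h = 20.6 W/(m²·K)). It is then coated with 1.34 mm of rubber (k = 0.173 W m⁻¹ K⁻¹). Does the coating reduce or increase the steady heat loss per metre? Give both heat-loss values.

Critical radius for a cylinder: r_cr = k/h = 0.00840 m = 0.840 cm.
Outer radius after coating: r₂ = 0.00380 + 0.00134 = 0.00514 m.
Since r₁ < r_cr and r₂ ≤ r_cr, the coating moves toward the maximum at r_cr — heat loss rises.
Bare: R = 1/(2πr₁h) = 2.033 m·K/W; Q = 136.3/2.033 = 67.0 W/m.
Coated: R = R_cond + R_conv = 1.781 m·K/W; Q = 136.3/1.781 = 76.5 W/m.

increases: 67.0 → 76.5 W/m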